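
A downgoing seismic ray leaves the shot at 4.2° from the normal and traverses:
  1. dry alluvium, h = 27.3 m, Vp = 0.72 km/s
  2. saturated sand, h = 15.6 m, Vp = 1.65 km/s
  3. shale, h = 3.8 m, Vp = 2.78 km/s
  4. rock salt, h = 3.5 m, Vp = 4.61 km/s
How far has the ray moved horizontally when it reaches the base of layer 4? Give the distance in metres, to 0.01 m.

7.64 m

Ray parameter p = sin 4.2° / 0.72 km/s = 1.0172e-01 s/km.
Layer 1: θ = 4.20°; offset = 27.3·tan 4.20° = 2.0048 m.
Layer 2: sin θ = p·1.65 = 0.1678 → θ = 9.66°; offset = 15.6·tan 9.66° = 2.6559 m.
Layer 3: sin θ = p·2.78 = 0.2828 → θ = 16.43°; offset = 3.8·tan 16.43° = 1.1203 m.
Layer 4: sin θ = p·4.61 = 0.4689 → θ = 27.96°; offset = 3.5·tan 27.96° = 1.8582 m.
Summing the layer offsets gives 7.6392 m.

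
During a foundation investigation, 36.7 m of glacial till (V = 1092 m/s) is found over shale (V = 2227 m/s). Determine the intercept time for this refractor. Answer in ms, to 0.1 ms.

58.6 ms

θ_c = arcsin(V₁/V₂) = arcsin(1092/2227) = 29.36°; cos θ_c = 0.8715.
tᵢ = 2h·cos θ_c / V₁ = 2·36.7·0.8715 / 1092 = 0.05858 s.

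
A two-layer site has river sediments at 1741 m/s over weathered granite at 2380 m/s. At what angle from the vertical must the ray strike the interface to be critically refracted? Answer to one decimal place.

Critical incidence: sin θ_c = V₁/V₂ = 1741/2380 = 0.7315.
θ_c = arcsin 0.7315 = 47.01°.

47.0°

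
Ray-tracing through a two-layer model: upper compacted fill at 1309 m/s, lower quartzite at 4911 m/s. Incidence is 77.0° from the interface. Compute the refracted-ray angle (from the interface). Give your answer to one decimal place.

32.4°

Angle from the normal: 90° − 77.0° = 13.0°.
sin θ₁/V₁ = sin θ₂/V₂ ⇒ sin θ₂ = 4911·sin 13.0°/1309 = 4911·0.2250/1309 = 0.8440.
θ₂ = sin⁻¹(0.8440) = 57.56° (from vertical).
From the interface: 90° − 57.56° = 32.44°.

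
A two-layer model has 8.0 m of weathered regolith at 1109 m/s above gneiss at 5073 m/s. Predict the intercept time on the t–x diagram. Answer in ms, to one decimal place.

14.1 ms

θ_c = arcsin(V₁/V₂) = arcsin(1109/5073) = 12.63°; cos θ_c = 0.9758.
tᵢ = 2h·cos θ_c / V₁ = 2·8.0·0.9758 / 1109 = 0.01408 s.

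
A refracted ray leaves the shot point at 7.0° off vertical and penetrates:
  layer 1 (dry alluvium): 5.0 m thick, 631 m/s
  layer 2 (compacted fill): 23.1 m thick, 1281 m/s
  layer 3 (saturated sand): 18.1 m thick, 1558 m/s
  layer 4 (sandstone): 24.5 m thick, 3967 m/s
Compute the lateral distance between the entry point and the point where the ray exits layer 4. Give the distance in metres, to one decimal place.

Ray parameter p = sin 7.0° / 631 m/s = 1.9314e-04 s/m.
Layer 1: θ = 7.00°; offset = 5.0·tan 7.00° = 0.614 m.
Layer 2: sin θ = p·1281 = 0.2474 → θ = 14.32°; offset = 23.1·tan 14.32° = 5.899 m.
Layer 3: sin θ = p·1558 = 0.3009 → θ = 17.51°; offset = 18.1·tan 17.51° = 5.711 m.
Layer 4: sin θ = p·3967 = 0.7662 → θ = 50.01°; offset = 24.5·tan 50.01° = 29.210 m.
Σ offsets = 41.433 m.

41.4 m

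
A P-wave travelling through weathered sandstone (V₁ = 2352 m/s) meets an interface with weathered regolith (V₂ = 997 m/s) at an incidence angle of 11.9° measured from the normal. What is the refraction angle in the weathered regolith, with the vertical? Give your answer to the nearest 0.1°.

5.0°

Snell's law: sin θ₂ = (V₂/V₁)·sin θ₁ = (997/2352)·sin 11.9° = 0.0874.
θ₂ = arcsin 0.0874 = 5.01° from the normal.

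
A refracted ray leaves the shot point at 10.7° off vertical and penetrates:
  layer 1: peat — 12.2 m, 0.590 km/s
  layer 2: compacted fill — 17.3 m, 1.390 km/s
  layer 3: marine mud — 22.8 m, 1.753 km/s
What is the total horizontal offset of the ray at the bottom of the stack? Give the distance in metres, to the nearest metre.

26 m

Apply Snell's law at each interface; in layer i the horizontal offset is hᵢ·tan θᵢ.
Layer 1: θ = 10.70°; offset = 12.2·tan 10.70° = 2.305 m.
Layer 2: sin θ = 1.390·sin 10.7°/0.590 = 0.4374, θ = 25.94°; offset = 17.3·tan 25.94° = 8.415 m.
Layer 3: sin θ = 1.753·sin 10.7°/0.590 = 0.5517, θ = 33.48°; offset = 22.8·tan 33.48° = 15.080 m.
Summing the layer offsets gives 25.800 m.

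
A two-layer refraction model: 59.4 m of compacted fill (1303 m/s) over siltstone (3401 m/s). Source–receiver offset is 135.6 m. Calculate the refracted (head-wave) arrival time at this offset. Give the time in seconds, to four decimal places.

θ_c = arcsin(V₁/V₂) = arcsin(1303/3401) = 22.53°, cos θ_c = 0.9237.
Intercept time tᵢ = 2h cos θ_c / V₁ = 2·59.4·0.9237/1303 = 0.08422 s.
t = x/V₂ + tᵢ = 135.6/3401 + 0.08422 = 0.12409 s.

0.1241 s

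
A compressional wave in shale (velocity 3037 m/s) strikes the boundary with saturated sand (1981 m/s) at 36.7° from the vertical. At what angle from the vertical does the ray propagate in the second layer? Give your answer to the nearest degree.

23°

Snell's law: sin θ₂ = (V₂/V₁)·sin θ₁ = (1981/3037)·sin 36.7° = 0.3898.
θ₂ = arcsin 0.3898 = 22.94° from the normal.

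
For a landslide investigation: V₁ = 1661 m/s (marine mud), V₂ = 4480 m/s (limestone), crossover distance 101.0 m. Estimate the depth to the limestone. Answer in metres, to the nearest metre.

h = (x_cross/2)·√((V₂−V₁)/(V₂+V₁)).
(V₂−V₁)/(V₂+V₁) = (4480−1661)/(4480+1661) = 0.4590; √ = 0.6775.
h = (101.0/2)·0.6775 = 34.22 m.

34 m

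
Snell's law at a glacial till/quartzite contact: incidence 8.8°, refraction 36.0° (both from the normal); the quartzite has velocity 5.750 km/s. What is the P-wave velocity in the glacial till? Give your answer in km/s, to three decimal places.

sin 8.8° = 0.1530; sin 36.0° = 0.5878.
V₁ = V₂·(sin θ₁/sin θ₂) = 5.750·(0.1530/0.5878) = 1.497 km/s.

1.497 km/s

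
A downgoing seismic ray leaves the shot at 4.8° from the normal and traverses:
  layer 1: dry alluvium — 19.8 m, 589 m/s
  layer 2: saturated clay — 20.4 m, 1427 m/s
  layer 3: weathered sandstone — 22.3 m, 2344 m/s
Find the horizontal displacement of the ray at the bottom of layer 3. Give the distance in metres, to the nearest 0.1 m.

13.8 m

Ray parameter p = sin 4.8° / 589 m/s = 1.4207e-04 s/m.
Layer 1: θ = 4.80°; offset = 19.8·tan 4.80° = 1.663 m.
Layer 2: sin θ = p·1427 = 0.2027 → θ = 11.70°; offset = 20.4·tan 11.70° = 4.223 m.
Layer 3: sin θ = p·2344 = 0.3330 → θ = 19.45°; offset = 22.3·tan 19.45° = 7.876 m.
Total horizontal offset = 13.762 m.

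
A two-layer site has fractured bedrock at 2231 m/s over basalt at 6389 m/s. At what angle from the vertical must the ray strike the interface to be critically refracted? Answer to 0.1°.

At critical incidence the refracted ray runs along the interface (θ₂ = 90°), so sin θ_c = V₁/V₂.
θ_c = arcsin(2231/6389) = arcsin 0.3492 = 20.44°.

20.4°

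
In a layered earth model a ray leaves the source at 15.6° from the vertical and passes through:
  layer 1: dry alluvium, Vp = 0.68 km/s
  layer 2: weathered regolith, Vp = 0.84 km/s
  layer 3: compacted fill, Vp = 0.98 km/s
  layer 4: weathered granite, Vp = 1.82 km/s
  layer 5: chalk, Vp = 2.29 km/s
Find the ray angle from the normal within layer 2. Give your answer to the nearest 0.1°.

Snell's law across each interface conserves sin θ / V, so sin θ_2 = V_2·sin θ₁/V₁.
sin θ_2 = 0.84 × sin 15.6° / 0.68 = 0.3322.
θ_2 = arcsin 0.3322 = 19.40°.

19.4°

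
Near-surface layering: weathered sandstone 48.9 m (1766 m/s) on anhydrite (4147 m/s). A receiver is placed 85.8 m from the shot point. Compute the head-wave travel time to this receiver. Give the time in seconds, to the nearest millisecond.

θ_c = arcsin(V₁/V₂) = arcsin(1766/4147) = 25.20°, cos θ_c = 0.9048.
Intercept time tᵢ = 2h cos θ_c / V₁ = 2·48.9·0.9048/1766 = 0.05011 s.
t = x/V₂ + tᵢ = 85.8/4147 + 0.05011 = 0.07080 s.

0.071 s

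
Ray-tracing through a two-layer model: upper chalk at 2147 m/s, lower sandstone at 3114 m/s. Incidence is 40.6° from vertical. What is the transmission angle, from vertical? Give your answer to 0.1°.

70.7°

sin θ₁/V₁ = sin θ₂/V₂ ⇒ sin θ₂ = 3114·sin 40.6°/2147 = 3114·0.6508/2147 = 0.9439.
θ₂ = arcsin 0.9439 = 70.71° from the normal.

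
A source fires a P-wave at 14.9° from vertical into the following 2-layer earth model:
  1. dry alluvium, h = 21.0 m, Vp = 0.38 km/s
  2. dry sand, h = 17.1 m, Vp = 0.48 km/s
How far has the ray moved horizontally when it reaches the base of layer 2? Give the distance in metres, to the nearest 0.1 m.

11.5 m

Apply Snell's law at each interface; in layer i the horizontal offset is hᵢ·tan θᵢ.
Layer 1: θ = 14.90°; offset = 21.0·tan 14.90° = 5.588 m.
Layer 2: sin θ = 0.48·sin 14.9°/0.38 = 0.3248, θ = 18.95°; offset = 17.1·tan 18.95° = 5.872 m.
Summing the layer offsets gives 11.460 m.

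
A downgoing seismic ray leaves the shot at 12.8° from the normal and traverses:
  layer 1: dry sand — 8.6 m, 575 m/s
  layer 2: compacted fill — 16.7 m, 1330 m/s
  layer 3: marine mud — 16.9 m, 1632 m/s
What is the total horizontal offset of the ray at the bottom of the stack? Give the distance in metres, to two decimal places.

p = sin θ₁/V₁ = sin 12.8°/575 = 3.8530e-04 s/m is conserved through the stack.
Layer 1: θ = 12.80°; offset = 8.6·tan 12.80° = 1.9539 m.
Layer 2: sin θ = p·1330 = 0.5125 → θ = 30.83°; offset = 16.7·tan 30.83° = 9.9660 m.
Layer 3: sin θ = p·1632 = 0.6288 → θ = 38.96°; offset = 16.9·tan 38.96° = 13.6671 m.
Total horizontal offset = 25.5869 m.

25.59 m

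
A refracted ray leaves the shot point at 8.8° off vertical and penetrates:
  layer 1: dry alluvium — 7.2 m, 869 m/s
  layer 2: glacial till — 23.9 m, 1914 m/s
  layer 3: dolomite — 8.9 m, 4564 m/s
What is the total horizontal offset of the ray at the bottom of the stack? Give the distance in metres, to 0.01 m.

Ray parameter p = sin 8.8° / 869 m/s = 1.7605e-04 s/m.
Layer 1: θ = 8.80°; offset = 7.2·tan 8.80° = 1.1146 m.
Layer 2: sin θ = p·1914 = 0.3370 → θ = 19.69°; offset = 23.9·tan 19.69° = 8.5535 m.
Layer 3: sin θ = p·4564 = 0.8035 → θ = 53.46°; offset = 8.9·tan 53.46° = 12.0119 m.
Total horizontal offset = 21.6800 m.

21.68 m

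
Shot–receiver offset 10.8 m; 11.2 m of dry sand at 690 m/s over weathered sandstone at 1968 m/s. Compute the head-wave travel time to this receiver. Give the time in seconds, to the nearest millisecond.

0.036 s

t = x/V₂ + 2h·√(V₂²−V₁²)/(V₁V₂).
√(V₂²−V₁²) = √(1968²−690²) = 1843.1 m/s; delay term = 2·11.2·1843.1/(690·1968) = 0.03040 s.
t = 10.8/1968 + 0.03040 = 0.03589 s.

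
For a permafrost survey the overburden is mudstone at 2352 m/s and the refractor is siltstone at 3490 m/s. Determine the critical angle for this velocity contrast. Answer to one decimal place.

Critical incidence: sin θ_c = V₁/V₂ = 2352/3490 = 0.6739.
θ_c = arcsin 0.6739 = 42.37°.

42.4°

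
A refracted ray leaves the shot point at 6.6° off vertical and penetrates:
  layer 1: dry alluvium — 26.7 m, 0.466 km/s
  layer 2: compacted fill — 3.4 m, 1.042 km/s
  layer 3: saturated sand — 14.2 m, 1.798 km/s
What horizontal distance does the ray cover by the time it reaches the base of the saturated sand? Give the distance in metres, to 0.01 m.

p = sin θ₁/V₁ = sin 6.6°/0.466 = 2.4665e-01 s/km is conserved through the stack.
Layer 1: θ = 6.60°; offset = 26.7·tan 6.60° = 3.0893 m.
Layer 2: sin θ = p·1.042 = 0.2570 → θ = 14.89°; offset = 3.4·tan 14.89° = 0.9042 m.
Layer 3: sin θ = p·1.798 = 0.4435 → θ = 26.33°; offset = 14.2·tan 26.33° = 7.0259 m.
Summing the layer offsets gives 11.0194 m.

11.02 m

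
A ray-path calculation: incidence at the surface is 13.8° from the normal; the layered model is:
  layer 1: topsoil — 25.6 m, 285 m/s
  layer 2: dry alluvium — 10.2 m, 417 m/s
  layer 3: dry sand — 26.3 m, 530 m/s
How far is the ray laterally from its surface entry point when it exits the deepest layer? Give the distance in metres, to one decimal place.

23.1 m

Apply Snell's law at each interface; in layer i the horizontal offset is hᵢ·tan θᵢ.
Layer 1: θ = 13.80°; offset = 25.6·tan 13.80° = 6.288 m.
Layer 2: sin θ = 417·sin 13.8°/285 = 0.3490, θ = 20.43°; offset = 10.2·tan 20.43° = 3.799 m.
Layer 3: sin θ = 530·sin 13.8°/285 = 0.4436, θ = 26.33°; offset = 26.3·tan 26.33° = 13.017 m.
Summing the layer offsets gives 23.104 m.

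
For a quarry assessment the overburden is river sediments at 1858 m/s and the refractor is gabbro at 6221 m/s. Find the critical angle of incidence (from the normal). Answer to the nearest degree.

Critical incidence: sin θ_c = V₁/V₂ = 1858/6221 = 0.2987.
θ_c = arcsin 0.2987 = 17.38°.

17°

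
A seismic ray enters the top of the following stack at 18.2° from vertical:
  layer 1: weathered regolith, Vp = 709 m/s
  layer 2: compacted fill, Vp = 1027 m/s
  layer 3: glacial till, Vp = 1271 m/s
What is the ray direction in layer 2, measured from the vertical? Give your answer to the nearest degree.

Snell's law across each interface conserves sin θ / V, so sin θ_2 = V_2·sin θ₁/V₁.
sin θ_2 = 1027 × sin 18.2° / 709 = 0.4524.
θ_2 = 26.90° from the vertical.

27°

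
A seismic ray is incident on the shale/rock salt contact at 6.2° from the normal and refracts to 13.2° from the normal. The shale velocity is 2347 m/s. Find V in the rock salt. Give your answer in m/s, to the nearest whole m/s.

Snell's law: sin 6.2°/V₁ = sin 13.2°/V₂.
V₂ = V₁·sin 13.2°/sin 6.2° = 2347 × 2.1144 = 4962.43 m/s.

4962 m/s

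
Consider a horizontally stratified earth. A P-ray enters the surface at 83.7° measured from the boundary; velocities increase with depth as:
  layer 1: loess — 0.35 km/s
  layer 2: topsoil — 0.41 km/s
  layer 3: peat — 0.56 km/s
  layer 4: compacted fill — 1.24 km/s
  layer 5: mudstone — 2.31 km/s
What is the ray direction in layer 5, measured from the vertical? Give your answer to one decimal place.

46.4°

From the normal: θ₁ = 90° − 83.7° = 6.3°.
Snell's law across each interface conserves sin θ / V, so sin θ_5 = V_5·sin θ₁/V₁.
sin θ_5 = 2.31 × sin 6.3° / 0.35 = 0.7242.
θ_5 = arcsin 0.7242 = 46.41°.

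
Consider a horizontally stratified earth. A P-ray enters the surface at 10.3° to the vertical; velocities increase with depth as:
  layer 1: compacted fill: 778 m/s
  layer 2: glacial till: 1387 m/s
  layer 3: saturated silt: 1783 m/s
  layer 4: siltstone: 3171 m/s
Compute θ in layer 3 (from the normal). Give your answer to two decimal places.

Ray parameter p = sin 10.3° / 778 = 2.2982e-04 s/m.
sin θ_3 = p·V_3 = 2.2982e-04 × 1783 = 0.4098.
θ_3 = arcsin 0.4098 = 24.19°.

24.19°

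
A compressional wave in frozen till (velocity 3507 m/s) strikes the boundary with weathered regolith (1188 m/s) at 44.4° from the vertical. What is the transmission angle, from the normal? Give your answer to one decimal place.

13.7°

Snell's law: sin θ₂ = (V₂/V₁)·sin θ₁ = (1188/3507)·sin 44.4° = 0.2370.
θ₂ = sin⁻¹(0.2370) = 13.71° (from vertical).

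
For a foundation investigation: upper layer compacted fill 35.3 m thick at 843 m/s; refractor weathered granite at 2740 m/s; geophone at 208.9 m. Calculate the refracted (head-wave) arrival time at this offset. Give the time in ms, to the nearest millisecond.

156 ms

θ_c = arcsin(V₁/V₂) = arcsin(843/2740) = 17.92°, cos θ_c = 0.9515.
Intercept time tᵢ = 2h cos θ_c / V₁ = 2·35.3·0.9515/843 = 0.07969 s.
t = x/V₂ + tᵢ = 208.9/2740 + 0.07969 = 0.15593 s.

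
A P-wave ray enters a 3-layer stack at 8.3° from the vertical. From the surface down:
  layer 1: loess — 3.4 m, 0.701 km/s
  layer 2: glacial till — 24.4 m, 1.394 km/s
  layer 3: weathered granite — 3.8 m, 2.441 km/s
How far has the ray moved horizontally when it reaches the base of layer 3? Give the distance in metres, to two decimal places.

10.02 m

Apply Snell's law at each interface; in layer i the horizontal offset is hᵢ·tan θᵢ.
Layer 1: θ = 8.30°; offset = 3.4·tan 8.30° = 0.4960 m.
Layer 2: sin θ = 1.394·sin 8.3°/0.701 = 0.2871, θ = 16.68°; offset = 24.4·tan 16.68° = 7.3121 m.
Layer 3: sin θ = 2.441·sin 8.3°/0.701 = 0.5027, θ = 30.18°; offset = 3.8·tan 30.18° = 2.2096 m.
Total horizontal offset = 10.0178 m.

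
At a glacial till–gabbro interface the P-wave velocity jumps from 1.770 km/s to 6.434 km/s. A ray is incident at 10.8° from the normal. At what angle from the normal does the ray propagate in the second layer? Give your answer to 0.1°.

42.9°

sin θ₁/V₁ = sin θ₂/V₂ ⇒ sin θ₂ = 6.434·sin 10.8°/1.770 = 6.434·0.1874/1.770 = 0.6811.
θ₂ = arcsin 0.6811 = 42.93° from the normal.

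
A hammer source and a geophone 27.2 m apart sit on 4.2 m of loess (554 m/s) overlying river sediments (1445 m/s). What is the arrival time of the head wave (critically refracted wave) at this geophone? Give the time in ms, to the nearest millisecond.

t = x/V₂ + 2h·√(V₂²−V₁²)/(V₁V₂).
√(V₂²−V₁²) = √(1445²−554²) = 1334.6 m/s; delay term = 2·4.2·1334.6/(554·1445) = 0.01400 s.
t = 27.2/1445 + 0.01400 = 0.03283 s.

33 ms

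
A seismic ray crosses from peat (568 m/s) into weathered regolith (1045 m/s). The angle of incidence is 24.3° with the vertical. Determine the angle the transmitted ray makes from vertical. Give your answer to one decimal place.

Snell's law: sin θ₂ = (V₂/V₁)·sin θ₁ = (1045/568)·sin 24.3° = 0.7571.
θ₂ = sin⁻¹(0.7571) = 49.21° (from vertical).

49.2°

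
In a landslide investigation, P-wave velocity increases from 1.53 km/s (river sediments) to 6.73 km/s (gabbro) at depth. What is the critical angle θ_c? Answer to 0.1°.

13.1°

Critical incidence: sin θ_c = V₁/V₂ = 1.53/6.73 = 0.2273.
θ_c = arcsin 0.2273 = 13.14°.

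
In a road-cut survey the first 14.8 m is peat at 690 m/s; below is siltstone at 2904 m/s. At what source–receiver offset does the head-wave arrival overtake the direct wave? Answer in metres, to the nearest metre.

38 m

x_cross = 2h·√((V₂+V₁)/(V₂−V₁)).
(V₂+V₁)/(V₂−V₁) = (2904+690)/(2904−690) = 1.6233; √ = 1.2741.
x_cross = 2·14.8·1.2741 = 37.71 m.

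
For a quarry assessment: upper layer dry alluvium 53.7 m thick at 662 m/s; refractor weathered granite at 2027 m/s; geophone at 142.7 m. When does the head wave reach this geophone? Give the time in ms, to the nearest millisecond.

t = x/V₂ + 2h·√(V₂²−V₁²)/(V₁V₂).
√(V₂²−V₁²) = √(2027²−662²) = 1915.9 m/s; delay term = 2·53.7·1915.9/(662·2027) = 0.15334 s.
t = 142.7/2027 + 0.15334 = 0.22374 s.

224 ms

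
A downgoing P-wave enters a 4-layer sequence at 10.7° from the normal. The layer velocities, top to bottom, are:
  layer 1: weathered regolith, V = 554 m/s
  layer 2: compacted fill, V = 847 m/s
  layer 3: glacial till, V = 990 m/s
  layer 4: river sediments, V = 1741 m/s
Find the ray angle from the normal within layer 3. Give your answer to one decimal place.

19.4°

Snell's law across each interface conserves sin θ / V, so sin θ_3 = V_3·sin θ₁/V₁.
sin θ_3 = 990 × sin 10.7° / 554 = 0.3318.
θ_3 = arcsin 0.3318 = 19.38°.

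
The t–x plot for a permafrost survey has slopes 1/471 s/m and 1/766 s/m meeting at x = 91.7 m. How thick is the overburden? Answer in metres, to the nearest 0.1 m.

x_cross = 2h·√((V₂+V₁)/(V₂−V₁)) → h = x_cross / (2·√((V₂+V₁)/(V₂−V₁))).
√((V₂+V₁)/(V₂−V₁)) = √((766+471)/(766−471)) = 2.0477.
h = 91.7 / (2·2.0477) = 22.39 m.

22.4 m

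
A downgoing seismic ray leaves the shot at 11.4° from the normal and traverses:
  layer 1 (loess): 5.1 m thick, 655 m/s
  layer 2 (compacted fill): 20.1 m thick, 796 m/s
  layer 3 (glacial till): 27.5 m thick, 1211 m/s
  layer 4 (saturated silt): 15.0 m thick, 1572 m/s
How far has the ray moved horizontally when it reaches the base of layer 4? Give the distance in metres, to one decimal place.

24.9 m

p = sin θ₁/V₁ = sin 11.4°/655 = 3.0177e-04 s/m is conserved through the stack.
Layer 1: θ = 11.40°; offset = 5.1·tan 11.40° = 1.028 m.
Layer 2: sin θ = p·796 = 0.2402 → θ = 13.90°; offset = 20.1·tan 13.90° = 4.974 m.
Layer 3: sin θ = p·1211 = 0.3654 → θ = 21.43°; offset = 27.5·tan 21.43° = 10.796 m.
Layer 4: sin θ = p·1572 = 0.4744 → θ = 28.32°; offset = 15.0·tan 28.32° = 8.083 m.
Summing the layer offsets gives 24.881 m.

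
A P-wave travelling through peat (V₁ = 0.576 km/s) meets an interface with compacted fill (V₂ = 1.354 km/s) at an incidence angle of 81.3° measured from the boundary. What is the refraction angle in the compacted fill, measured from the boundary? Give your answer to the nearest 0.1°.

Angle from the normal: 90° − 81.3° = 8.7°.
Snell's law: sin θ₂ = (V₂/V₁)·sin θ₁ = (1.354/0.576)·sin 8.7° = 0.3556.
θ₂ = arcsin 0.3556 = 20.83° from the normal.
From the interface: 90° − 20.83° = 69.17°.

69.2°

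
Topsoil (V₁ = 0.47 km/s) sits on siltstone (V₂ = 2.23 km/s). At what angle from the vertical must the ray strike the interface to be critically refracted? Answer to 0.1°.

At critical incidence the refracted ray runs along the interface (θ₂ = 90°), so sin θ_c = V₁/V₂.
θ_c = arcsin(0.47/2.23) = arcsin 0.2108 = 12.17°.

12.2°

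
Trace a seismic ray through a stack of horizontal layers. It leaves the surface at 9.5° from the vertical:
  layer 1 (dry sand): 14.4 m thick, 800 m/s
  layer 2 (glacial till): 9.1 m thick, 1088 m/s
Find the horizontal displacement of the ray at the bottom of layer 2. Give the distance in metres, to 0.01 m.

Apply Snell's law at each interface; in layer i the horizontal offset is hᵢ·tan θᵢ.
Layer 1: θ = 9.50°; offset = 14.4·tan 9.50° = 2.4097 m.
Layer 2: sin θ = 1088·sin 9.5°/800 = 0.2245, θ = 12.97°; offset = 9.1·tan 12.97° = 2.0961 m.
Total horizontal offset = 4.5059 m.

4.51 m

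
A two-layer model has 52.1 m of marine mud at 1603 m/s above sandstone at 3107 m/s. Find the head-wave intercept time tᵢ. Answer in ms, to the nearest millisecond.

56 ms

θ_c = arcsin(V₁/V₂) = arcsin(1603/3107) = 31.06°; cos θ_c = 0.8566.
tᵢ = 2h·cos θ_c / V₁ = 2·52.1·0.8566 / 1603 = 0.05568 s.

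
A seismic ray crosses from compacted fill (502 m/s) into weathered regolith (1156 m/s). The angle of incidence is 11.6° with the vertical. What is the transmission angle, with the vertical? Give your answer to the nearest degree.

sin θ₁/V₁ = sin θ₂/V₂ ⇒ sin θ₂ = 1156·sin 11.6°/502 = 1156·0.2011/502 = 0.4630.
θ₂ = sin⁻¹(0.4630) = 27.58° (from vertical).

28°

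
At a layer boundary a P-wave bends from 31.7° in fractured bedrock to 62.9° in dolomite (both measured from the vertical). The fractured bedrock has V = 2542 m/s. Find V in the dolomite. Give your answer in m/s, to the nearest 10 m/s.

4310 m/s

Snell's law: sin 31.7°/V₁ = sin 62.9°/V₂.
V₂ = V₁·sin 62.9°/sin 31.7° = 2542 × 1.6941 = 4306.46 m/s.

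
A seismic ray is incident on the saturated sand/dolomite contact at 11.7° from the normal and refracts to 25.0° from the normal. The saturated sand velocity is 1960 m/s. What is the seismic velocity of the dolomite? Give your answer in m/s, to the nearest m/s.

4085 m/s

sin 11.7° = 0.2028; sin 25.0° = 0.4226.
V₂ = V₁·(sin θ₂/sin θ₁) = 1960·(0.4226/0.2028) = 4084.73 m/s.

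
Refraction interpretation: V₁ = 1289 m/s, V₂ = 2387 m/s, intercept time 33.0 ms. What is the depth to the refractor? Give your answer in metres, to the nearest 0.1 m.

25.3 m

θ_c = arcsin(1289/2387) = 32.68°; cos θ_c = 0.8417.
tᵢ = 2h cos θ_c/V₁ ⇒ h = tᵢ·V₁/(2 cos θ_c) = 0.033·1289/(2·0.8417) = 25.27 m.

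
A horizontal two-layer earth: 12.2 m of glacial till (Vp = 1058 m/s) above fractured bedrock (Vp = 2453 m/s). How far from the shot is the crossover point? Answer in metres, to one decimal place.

38.7 m

θ_c = arcsin(1058/2453) = 25.55°, so cos θ_c = 0.9022 and tᵢ = 2h cos θ_c/V₁ = 0.0208 s.
At crossover x/V₁ = x/V₂ + tᵢ ⇒ x = tᵢ/(1/V₁ − 1/V₂) = 0.02081/(9.4518e-04 − 4.0766e-04) = 38.71 m.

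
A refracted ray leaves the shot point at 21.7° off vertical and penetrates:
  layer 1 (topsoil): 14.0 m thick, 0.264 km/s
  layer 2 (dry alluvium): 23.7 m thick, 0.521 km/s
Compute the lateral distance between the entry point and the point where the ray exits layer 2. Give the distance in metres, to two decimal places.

30.86 m

Apply Snell's law at each interface; in layer i the horizontal offset is hᵢ·tan θᵢ.
Layer 1: θ = 21.70°; offset = 14.0·tan 21.70° = 5.5713 m.
Layer 2: sin θ = 0.521·sin 21.7°/0.264 = 0.7297, θ = 46.86°; offset = 23.7·tan 46.86° = 25.2913 m.
Total horizontal offset = 30.8626 m.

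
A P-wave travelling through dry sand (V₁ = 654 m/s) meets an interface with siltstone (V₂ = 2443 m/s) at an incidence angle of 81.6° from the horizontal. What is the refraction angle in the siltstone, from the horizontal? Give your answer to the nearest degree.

57°

Convert to the normal: θ₁ = 90° − 81.6° = 8.4°.
Snell's law: sin θ₂ = (V₂/V₁)·sin θ₁ = (2443/654)·sin 8.4° = 0.5457.
θ₂ = sin⁻¹(0.5457) = 33.07° (from vertical).
From the interface: 90° − 33.07° = 56.93°.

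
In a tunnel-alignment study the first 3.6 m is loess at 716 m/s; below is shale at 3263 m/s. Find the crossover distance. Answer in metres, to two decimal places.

θ_c = arcsin(716/3263) = 12.68°, so cos θ_c = 0.9756 and tᵢ = 2h cos θ_c/V₁ = 0.0098 s.
At crossover x/V₁ = x/V₂ + tᵢ ⇒ x = tᵢ/(1/V₁ − 1/V₂) = 0.00981/(1.3966e-03 − 3.0647e-04) = 9.00 m.

9.00 m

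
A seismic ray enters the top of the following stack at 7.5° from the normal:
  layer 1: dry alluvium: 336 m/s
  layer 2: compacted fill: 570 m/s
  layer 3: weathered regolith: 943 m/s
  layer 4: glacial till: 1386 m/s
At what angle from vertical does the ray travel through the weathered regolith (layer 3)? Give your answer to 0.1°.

21.5°

Snell's law across each interface conserves sin θ / V, so sin θ_3 = V_3·sin θ₁/V₁.
sin θ_3 = 943 × sin 7.5° / 336 = 0.3663.
θ_3 = 21.49° from the vertical.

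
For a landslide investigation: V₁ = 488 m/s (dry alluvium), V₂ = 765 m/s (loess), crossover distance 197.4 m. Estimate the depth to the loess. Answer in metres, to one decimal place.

46.4 m

h = (x_cross/2)·√((V₂−V₁)/(V₂+V₁)).
(V₂−V₁)/(V₂+V₁) = (765−488)/(765+488) = 0.2211; √ = 0.4702.
h = (197.4/2)·0.4702 = 46.41 m.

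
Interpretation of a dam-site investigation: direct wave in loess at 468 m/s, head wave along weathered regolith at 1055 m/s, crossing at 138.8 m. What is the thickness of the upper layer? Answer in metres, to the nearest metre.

43 m

h = (x_cross/2)·√((V₂−V₁)/(V₂+V₁)).
(V₂−V₁)/(V₂+V₁) = (1055−468)/(1055+468) = 0.3854; √ = 0.6208.
h = (138.8/2)·0.6208 = 43.09 m.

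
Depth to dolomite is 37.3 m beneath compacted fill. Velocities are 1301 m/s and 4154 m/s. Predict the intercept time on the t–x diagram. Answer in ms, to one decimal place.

θ_c = arcsin(V₁/V₂) = arcsin(1301/4154) = 18.25°; cos θ_c = 0.9497.
tᵢ = 2h·cos θ_c / V₁ = 2·37.3·0.9497 / 1301 = 0.05446 s.

54.5 ms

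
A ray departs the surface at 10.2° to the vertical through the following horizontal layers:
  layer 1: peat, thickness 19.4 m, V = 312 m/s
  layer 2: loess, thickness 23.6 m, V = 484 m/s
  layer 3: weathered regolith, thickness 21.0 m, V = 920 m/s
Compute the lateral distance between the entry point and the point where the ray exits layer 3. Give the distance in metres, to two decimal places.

Ray parameter p = sin 10.2° / 312 m/s = 5.6758e-04 s/m.
Layer 1: θ = 10.20°; offset = 19.4·tan 10.20° = 3.4906 m.
Layer 2: sin θ = p·484 = 0.2747 → θ = 15.94°; offset = 23.6·tan 15.94° = 6.7425 m.
Layer 3: sin θ = p·920 = 0.5222 → θ = 31.48°; offset = 21.0·tan 31.48° = 12.8578 m.
Summing the layer offsets gives 23.0909 m.

23.09 m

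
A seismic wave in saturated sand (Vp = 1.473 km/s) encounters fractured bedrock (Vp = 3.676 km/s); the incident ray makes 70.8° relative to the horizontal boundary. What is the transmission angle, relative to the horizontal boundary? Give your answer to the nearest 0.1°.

Convert to the normal: θ₁ = 90° − 70.8° = 19.2°.
Snell's law: sin θ₂ = (V₂/V₁)·sin θ₁ = (3.676/1.473)·sin 19.2° = 0.8207.
θ₂ = sin⁻¹(0.8207) = 55.16° (from vertical).
From the interface: 90° − 55.16° = 34.84°.

34.8°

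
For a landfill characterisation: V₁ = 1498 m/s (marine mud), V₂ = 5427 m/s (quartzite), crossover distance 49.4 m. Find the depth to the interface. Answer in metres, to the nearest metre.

19 m

x_cross = 2h·√((V₂+V₁)/(V₂−V₁)) → h = x_cross / (2·√((V₂+V₁)/(V₂−V₁))).
√((V₂+V₁)/(V₂−V₁)) = √((5427+1498)/(5427−1498)) = 1.3276.
h = 49.4 / (2·1.3276) = 18.60 m.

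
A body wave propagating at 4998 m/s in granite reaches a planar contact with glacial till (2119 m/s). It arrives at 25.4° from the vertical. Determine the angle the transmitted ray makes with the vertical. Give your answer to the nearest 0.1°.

Snell's law: sin θ₂ = (V₂/V₁)·sin θ₁ = (2119/4998)·sin 25.4° = 0.1819.
θ₂ = arcsin 0.1819 = 10.48° from the normal.

10.5°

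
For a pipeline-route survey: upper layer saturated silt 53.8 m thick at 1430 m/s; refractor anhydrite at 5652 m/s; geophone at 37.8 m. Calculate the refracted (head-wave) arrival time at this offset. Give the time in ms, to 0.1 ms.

79.5 ms

θ_c = arcsin(V₁/V₂) = arcsin(1430/5652) = 14.66°, cos θ_c = 0.9675.
Intercept time tᵢ = 2h cos θ_c / V₁ = 2·53.8·0.9675/1430 = 0.07280 s.
t = x/V₂ + tᵢ = 37.8/5652 + 0.07280 = 0.07948 s.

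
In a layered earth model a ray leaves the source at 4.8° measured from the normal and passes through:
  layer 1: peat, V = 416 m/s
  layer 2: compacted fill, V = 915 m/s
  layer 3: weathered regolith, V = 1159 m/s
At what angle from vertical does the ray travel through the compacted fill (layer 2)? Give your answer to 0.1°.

Ray parameter p = sin 4.8° / 416 = 2.0115e-04 s/m.
sin θ_2 = p·V_2 = 2.0115e-04 × 915 = 0.1841.
θ_2 = arcsin 0.1841 = 10.61°.

10.6°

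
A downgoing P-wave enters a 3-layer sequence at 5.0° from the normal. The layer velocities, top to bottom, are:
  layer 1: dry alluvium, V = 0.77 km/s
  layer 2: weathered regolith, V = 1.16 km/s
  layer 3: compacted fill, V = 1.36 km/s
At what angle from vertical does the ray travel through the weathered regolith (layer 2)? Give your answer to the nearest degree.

Ray parameter p = sin 5.0° / 0.77 = 1.1319e-01 s/km.
sin θ_2 = p·V_2 = 1.1319e-01 × 1.16 = 0.1313.
θ_2 = 7.54° from the vertical.

8°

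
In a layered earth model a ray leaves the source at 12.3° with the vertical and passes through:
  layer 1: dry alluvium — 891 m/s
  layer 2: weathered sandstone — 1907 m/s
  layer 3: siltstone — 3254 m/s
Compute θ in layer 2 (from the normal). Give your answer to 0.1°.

27.1°

Snell's law across each interface conserves sin θ / V, so sin θ_2 = V_2·sin θ₁/V₁.
sin θ_2 = 1907 × sin 12.3° / 891 = 0.4559.
θ_2 = 27.13° from the vertical.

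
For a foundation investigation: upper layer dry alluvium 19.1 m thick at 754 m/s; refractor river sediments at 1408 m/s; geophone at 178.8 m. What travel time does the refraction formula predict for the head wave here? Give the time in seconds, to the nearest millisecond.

t = x/V₂ + 2h·√(V₂²−V₁²)/(V₁V₂).
√(V₂²−V₁²) = √(1408²−754²) = 1189.1 m/s; delay term = 2·19.1·1189.1/(754·1408) = 0.04279 s.
t = 178.8/1408 + 0.04279 = 0.16978 s.

0.170 s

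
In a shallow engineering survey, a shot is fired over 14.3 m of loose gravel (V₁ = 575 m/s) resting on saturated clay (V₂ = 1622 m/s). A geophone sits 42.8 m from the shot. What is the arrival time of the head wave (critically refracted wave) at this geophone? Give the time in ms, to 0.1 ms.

72.9 ms

θ_c = arcsin(V₁/V₂) = arcsin(575/1622) = 20.76°, cos θ_c = 0.9351.
Intercept time tᵢ = 2h cos θ_c / V₁ = 2·14.3·0.9351/575 = 0.04651 s.
t = x/V₂ + tᵢ = 42.8/1622 + 0.04651 = 0.07290 s.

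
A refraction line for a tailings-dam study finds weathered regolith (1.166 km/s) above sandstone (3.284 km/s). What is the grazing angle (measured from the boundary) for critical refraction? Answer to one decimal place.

At critical incidence the refracted ray runs along the interface (θ₂ = 90°), so sin θ_c = V₁/V₂.
θ_c = arcsin(1.166/3.284) = arcsin 0.3551 = 20.80°.
Measured from the interface: 90° − 20.80° = 69.20°.

69.2°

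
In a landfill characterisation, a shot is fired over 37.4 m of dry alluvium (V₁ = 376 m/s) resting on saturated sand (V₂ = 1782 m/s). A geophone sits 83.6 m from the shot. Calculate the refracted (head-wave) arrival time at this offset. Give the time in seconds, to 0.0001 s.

0.2414 s

t = x/V₂ + 2h·√(V₂²−V₁²)/(V₁V₂).
√(V₂²−V₁²) = √(1782²−376²) = 1741.9 m/s; delay term = 2·37.4·1741.9/(376·1782) = 0.19446 s.
t = 83.6/1782 + 0.19446 = 0.24137 s.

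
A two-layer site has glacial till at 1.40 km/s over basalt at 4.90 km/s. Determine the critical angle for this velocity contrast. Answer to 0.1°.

16.6°

Critical incidence: sin θ_c = V₁/V₂ = 1.40/4.90 = 0.2857.
θ_c = arcsin 0.2857 = 16.60°.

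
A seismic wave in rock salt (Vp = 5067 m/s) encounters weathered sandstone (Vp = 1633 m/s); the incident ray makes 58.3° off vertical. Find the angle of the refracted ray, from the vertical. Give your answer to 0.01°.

Snell's law: sin θ₂ = (V₂/V₁)·sin θ₁ = (1633/5067)·sin 58.3° = 0.2742.
θ₂ = sin⁻¹(0.2742) = 15.91° (from vertical).

15.91°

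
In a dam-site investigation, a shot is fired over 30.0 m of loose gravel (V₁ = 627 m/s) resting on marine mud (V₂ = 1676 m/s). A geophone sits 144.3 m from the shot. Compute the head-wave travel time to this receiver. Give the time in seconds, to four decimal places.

0.1748 s

θ_c = arcsin(V₁/V₂) = arcsin(627/1676) = 21.97°, cos θ_c = 0.9274.
Intercept time tᵢ = 2h cos θ_c / V₁ = 2·30.0·0.9274/627 = 0.08875 s.
t = x/V₂ + tᵢ = 144.3/1676 + 0.08875 = 0.17484 s.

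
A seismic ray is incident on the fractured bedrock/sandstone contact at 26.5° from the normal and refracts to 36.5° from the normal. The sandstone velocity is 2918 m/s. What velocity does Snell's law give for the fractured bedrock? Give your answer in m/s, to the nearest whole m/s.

sin 26.5° = 0.4462; sin 36.5° = 0.5948.
V₁ = V₂·(sin θ₁/sin θ₂) = 2918·(0.4462/0.5948) = 2188.90 m/s.

2189 m/s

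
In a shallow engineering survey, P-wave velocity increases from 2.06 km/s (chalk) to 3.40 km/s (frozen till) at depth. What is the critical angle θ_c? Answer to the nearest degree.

Critical incidence: sin θ_c = V₁/V₂ = 2.06/3.40 = 0.6059.
θ_c = arcsin 0.6059 = 37.29°.

37°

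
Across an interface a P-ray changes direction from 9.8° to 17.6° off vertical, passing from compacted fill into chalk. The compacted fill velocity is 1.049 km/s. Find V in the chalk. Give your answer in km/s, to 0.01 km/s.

1.86 km/s

sin 9.8° = 0.1702; sin 17.6° = 0.3024.
V₂ = V₁·(sin θ₂/sin θ₁) = 1.049·(0.3024/0.1702) = 1.86 km/s.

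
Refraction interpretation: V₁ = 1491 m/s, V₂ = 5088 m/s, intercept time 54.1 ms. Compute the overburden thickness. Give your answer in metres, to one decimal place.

h = tᵢ·V₁·V₂ / (2·√(V₂²−V₁²)).
√(V₂²−V₁²) = √(5088² − 1491²) = 4864.6 m/s.
h = 0.0541 s × 1491 × 5088 / (2 × 4864.6) = 42.18 m.

42.2 m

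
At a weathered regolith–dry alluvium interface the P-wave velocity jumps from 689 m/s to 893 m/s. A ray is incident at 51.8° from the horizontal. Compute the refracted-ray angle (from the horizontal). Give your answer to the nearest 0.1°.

36.7°

Convert to the normal: θ₁ = 90° − 51.8° = 38.2°.
Snell's law: sin θ₂ = (V₂/V₁)·sin θ₁ = (893/689)·sin 38.2° = 0.8015.
θ₂ = sin⁻¹(0.8015) = 53.27° (from vertical).
From the interface: 90° − 53.27° = 36.73°.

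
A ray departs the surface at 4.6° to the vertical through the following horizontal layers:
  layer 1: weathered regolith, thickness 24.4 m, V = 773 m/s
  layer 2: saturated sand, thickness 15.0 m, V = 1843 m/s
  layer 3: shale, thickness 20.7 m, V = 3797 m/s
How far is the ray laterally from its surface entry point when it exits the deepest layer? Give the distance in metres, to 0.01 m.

13.76 m

Ray parameter p = sin 4.6° / 773 m/s = 1.0375e-04 s/m.
Layer 1: θ = 4.60°; offset = 24.4·tan 4.60° = 1.9632 m.
Layer 2: sin θ = p·1843 = 0.1912 → θ = 11.02°; offset = 15.0·tan 11.02° = 2.9221 m.
Layer 3: sin θ = p·3797 = 0.3939 → θ = 23.20°; offset = 20.7·tan 23.20° = 8.8720 m.
Σ offsets = 13.7572 m.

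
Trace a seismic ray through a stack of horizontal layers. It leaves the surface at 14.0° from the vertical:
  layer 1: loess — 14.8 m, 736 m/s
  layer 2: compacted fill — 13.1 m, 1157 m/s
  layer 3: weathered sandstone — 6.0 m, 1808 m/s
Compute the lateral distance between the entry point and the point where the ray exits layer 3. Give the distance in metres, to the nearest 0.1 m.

Ray parameter p = sin 14.0° / 736 m/s = 3.2870e-04 s/m.
Layer 1: θ = 14.00°; offset = 14.8·tan 14.00° = 3.690 m.
Layer 2: sin θ = p·1157 = 0.3803 → θ = 22.35°; offset = 13.1·tan 22.35° = 5.387 m.
Layer 3: sin θ = p·1808 = 0.5943 → θ = 36.46°; offset = 6.0·tan 36.46° = 4.434 m.
Σ offsets = 13.510 m.

13.5 m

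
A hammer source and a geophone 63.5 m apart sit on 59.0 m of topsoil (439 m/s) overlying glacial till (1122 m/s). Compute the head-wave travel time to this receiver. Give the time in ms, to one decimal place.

t = x/V₂ + 2h·√(V₂²−V₁²)/(V₁V₂).
√(V₂²−V₁²) = √(1122²−439²) = 1032.6 m/s; delay term = 2·59.0·1032.6/(439·1122) = 0.24736 s.
t = 63.5/1122 + 0.24736 = 0.30396 s.

304.0 ms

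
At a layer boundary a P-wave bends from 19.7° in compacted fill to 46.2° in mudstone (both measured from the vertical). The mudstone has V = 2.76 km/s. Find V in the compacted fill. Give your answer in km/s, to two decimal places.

1.29 km/s

sin 19.7° = 0.3371; sin 46.2° = 0.7218.
V₁ = V₂·(sin θ₁/sin θ₂) = 2.76·(0.3371/0.7218) = 1.29 km/s.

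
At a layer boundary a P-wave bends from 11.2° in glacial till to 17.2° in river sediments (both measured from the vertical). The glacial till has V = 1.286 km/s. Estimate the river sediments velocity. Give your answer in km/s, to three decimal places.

Snell's law: sin 11.2°/V₁ = sin 17.2°/V₂.
V₂ = V₁·sin 17.2°/sin 11.2° = 1.286 × 1.5224 = 1.958 km/s.

1.958 km/s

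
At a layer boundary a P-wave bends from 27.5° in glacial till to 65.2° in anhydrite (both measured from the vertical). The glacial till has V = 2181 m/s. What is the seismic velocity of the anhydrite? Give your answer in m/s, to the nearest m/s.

4288 m/s

sin 27.5° = 0.4617; sin 65.2° = 0.9078.
V₂ = V₁·(sin θ₂/sin θ₁) = 2181·(0.9078/0.4617) = 4287.75 m/s.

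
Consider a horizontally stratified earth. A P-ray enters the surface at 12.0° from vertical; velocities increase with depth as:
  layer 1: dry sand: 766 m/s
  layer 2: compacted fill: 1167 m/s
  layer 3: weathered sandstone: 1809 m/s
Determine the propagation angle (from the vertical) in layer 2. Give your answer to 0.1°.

18.5°

Snell's law across each interface conserves sin θ / V, so sin θ_2 = V_2·sin θ₁/V₁.
sin θ_2 = 1167 × sin 12.0° / 766 = 0.3168.
θ_2 = arcsin 0.3168 = 18.47°.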